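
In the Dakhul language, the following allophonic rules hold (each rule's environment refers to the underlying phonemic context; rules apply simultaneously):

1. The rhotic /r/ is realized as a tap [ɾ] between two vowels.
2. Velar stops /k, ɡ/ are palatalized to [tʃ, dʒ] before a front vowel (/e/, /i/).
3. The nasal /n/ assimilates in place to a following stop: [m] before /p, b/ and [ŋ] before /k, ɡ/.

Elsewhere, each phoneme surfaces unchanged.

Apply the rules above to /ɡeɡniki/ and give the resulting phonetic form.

/ɡ/ meets the environment for rule 2 (before a front vowel) → [dʒ].
/e/ (between /ɡ/ and /ɡ/) is unaffected → [e].
/ɡ/ (between /e/ and /n/) is in the target of rule 2 but the environment (before a front vowel) is not met → [ɡ].
/n/ (between /ɡ/ and /i/) fails the environment for rule 3, so it stays [n].
/i/ (between /n/ and /k/): no rule targets it → [i].
/k/ (between /i/ and /i/): before a front vowel, so rule 2 applies → [tʃ].
/i/ (word-final): no rule targets it → [i].

[dʒeɡnitʃi]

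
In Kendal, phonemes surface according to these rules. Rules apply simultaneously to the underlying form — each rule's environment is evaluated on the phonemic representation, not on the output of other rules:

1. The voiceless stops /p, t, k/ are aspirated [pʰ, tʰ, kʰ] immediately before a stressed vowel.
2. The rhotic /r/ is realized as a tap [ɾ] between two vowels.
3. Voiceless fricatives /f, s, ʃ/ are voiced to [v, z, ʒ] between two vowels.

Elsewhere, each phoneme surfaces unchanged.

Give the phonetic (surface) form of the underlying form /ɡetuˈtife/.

/ɡ/ — not in any rule's target class → [ɡ].
/e/ stays [e].
/t/ — between /e/ and /u/; rule 1 does not apply here → [t].
/u/ — not in any rule's target class → [u].
Rule 1 applies to /t/ (between /u/ and /i/: immediately before a stressed vowel) → [tʰ].
/i/ (between /t/ and /f/) is unaffected → [i].
Rule 3 applies to /f/ (between /i/ and /e/: between two vowels) → [v].
/e/ (word-final) is unaffected → [e].

[ɡetuˈtʰive]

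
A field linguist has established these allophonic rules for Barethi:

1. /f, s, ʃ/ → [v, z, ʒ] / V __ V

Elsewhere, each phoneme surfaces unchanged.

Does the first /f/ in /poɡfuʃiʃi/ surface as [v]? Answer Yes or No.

No

/f/ (between /ɡ/ and /u/) fails the environment for rule 1, so it stays [f].
The actual realization is [f], not [v].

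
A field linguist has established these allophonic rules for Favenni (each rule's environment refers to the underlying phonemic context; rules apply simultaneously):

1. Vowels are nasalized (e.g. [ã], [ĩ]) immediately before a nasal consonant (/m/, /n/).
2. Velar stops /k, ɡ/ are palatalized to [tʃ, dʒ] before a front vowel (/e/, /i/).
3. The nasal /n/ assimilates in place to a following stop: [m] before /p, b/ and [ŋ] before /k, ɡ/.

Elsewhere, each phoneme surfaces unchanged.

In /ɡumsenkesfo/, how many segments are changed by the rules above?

Segments that undergo a rule: /u/ → [ũ] (rule 1); /e/ → [ẽ] (rule 1); /n/ → [ŋ] (rule 3); /k/ → [tʃ] (rule 2).
All other segments surface unchanged.

4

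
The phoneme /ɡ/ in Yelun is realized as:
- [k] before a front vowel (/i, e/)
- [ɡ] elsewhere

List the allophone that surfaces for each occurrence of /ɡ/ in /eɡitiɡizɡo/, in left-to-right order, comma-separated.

Occurrence 1 (position 2): before a front vowel (/i, e/) → [k].
Occurrence 2 (position 6): before a front vowel (/i, e/) → [k].
Occurrence 3 (position 9): no conditioning environment matches → elsewhere allophone [ɡ].

[k], [k], [ɡ]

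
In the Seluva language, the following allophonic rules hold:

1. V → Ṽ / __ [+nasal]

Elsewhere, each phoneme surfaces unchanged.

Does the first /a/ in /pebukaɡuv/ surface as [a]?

/a/ (between /k/ and /ɡ/): rule 1 targets it, but not before a nasal consonant → unchanged [a].
The actual realization is [a], which matches [a].

Yes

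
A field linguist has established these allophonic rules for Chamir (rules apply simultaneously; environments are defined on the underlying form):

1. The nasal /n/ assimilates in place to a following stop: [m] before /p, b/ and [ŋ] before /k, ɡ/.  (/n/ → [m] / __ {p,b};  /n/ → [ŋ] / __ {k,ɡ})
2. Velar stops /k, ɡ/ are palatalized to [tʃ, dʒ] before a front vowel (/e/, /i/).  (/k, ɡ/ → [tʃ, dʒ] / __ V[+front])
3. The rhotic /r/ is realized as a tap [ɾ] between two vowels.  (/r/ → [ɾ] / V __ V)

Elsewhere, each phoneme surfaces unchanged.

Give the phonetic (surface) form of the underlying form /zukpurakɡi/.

/z/ — not in any rule's target class → [z].
/u/ stays [u].
/k/ (between /u/ and /p/) fails the environment for rule 2, so it stays [k].
/p/ (between /k/ and /u/): no rule targets it → [p].
/u/ stays [u].
/r/ (between /u/ and /a/): between two vowels, so rule 3 applies → [ɾ].
/a/ (between /r/ and /k/): no rule targets it → [a].
/k/ (between /a/ and /ɡ/) is in the target of rule 2 but the environment (before a front vowel) is not met → [k].
/ɡ/ — between /k/ and /i/, before a front vowel — surfaces as [dʒ] (rule 2).
/i/ (word-final) is unaffected → [i].

[zukpuɾakdʒi]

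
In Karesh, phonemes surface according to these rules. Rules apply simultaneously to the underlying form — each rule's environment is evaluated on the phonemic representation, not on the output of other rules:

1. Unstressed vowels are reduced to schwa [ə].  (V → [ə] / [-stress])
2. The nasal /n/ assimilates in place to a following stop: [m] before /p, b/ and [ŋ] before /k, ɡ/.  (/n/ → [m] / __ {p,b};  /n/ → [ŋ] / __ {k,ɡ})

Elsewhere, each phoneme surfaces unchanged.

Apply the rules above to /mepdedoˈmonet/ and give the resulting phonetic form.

/m/ (word-initial) is unaffected → [m].
Rule 1 applies to /e/ (between /m/ and /p/: in an unstressed syllable) → [ə].
/p/ (between /e/ and /d/): no rule targets it → [p].
/d/ (between /p/ and /e/): no rule targets it → [d].
Rule 1 applies to /e/ (between /d/ and /d/: in an unstressed syllable) → [ə].
/d/ — not in any rule's target class → [d].
/o/ (between /d/ and /m/): in an unstressed syllable, so rule 1 applies → [ə].
/m/ (between /o/ and /o/): no rule targets it → [m].
/o/ (between /m/ and /n/): rule 1 targets it, but not in an unstressed syllable → unchanged [o].
/n/ (between /o/ and /e/) is in the target of rule 2 but the environment (before a labial or velar stop) is not met → [n].
/e/ meets the environment for rule 1 (in an unstressed syllable) → [ə].
/t/ (word-final) is unaffected → [t].

[məpdədəˈmonət]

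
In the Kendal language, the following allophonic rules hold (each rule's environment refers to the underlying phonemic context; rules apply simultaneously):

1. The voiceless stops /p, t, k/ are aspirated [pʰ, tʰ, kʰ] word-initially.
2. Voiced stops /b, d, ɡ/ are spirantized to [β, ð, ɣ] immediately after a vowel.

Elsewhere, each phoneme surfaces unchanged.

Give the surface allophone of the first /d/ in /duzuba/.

/d/ (word-initial) is in the target of rule 2 but the environment (immediately after a vowel) is not met → [d].

[d]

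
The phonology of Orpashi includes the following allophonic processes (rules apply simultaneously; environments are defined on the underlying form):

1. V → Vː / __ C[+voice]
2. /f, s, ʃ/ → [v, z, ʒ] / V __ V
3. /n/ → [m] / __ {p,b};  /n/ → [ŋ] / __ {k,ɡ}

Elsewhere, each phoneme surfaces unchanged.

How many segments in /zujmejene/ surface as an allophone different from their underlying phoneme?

3

Segments that undergo a rule: /u/ → [uː] (rule 1); /e/ → [eː] (rule 1); /e/ → [eː] (rule 1).
All other segments surface unchanged.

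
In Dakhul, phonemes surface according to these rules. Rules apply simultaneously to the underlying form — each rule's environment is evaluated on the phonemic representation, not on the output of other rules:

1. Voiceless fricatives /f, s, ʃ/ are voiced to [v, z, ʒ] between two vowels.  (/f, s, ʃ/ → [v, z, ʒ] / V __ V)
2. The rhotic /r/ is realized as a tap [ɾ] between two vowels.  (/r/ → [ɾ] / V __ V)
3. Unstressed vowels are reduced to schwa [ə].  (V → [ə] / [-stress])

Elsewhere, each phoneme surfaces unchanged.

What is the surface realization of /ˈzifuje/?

[ˈzivəjə]

/z/ stays [z].
/i/ (between /z/ and /f/) is in the target of rule 3 but the environment (in an unstressed syllable) is not met → [i].
Rule 1 applies to /f/ (between /i/ and /u/: between two vowels) → [v].
/u/ — between /f/ and /j/, in an unstressed syllable — surfaces as [ə] (rule 3).
/j/ (between /u/ and /e/): no rule targets it → [j].
Rule 3 applies to /e/ (word-final: in an unstressed syllable) → [ə].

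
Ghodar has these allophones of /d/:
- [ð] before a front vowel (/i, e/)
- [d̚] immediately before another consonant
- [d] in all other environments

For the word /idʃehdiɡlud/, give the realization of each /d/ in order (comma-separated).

[d̚], [ð], [d]

Occurrence 1 (position 2): immediately before another consonant → [d̚].
Occurrence 2 (position 6): before a front vowel (/i, e/) → [ð].
Occurrence 3 (position 11): no conditioning environment matches → elsewhere allophone [d].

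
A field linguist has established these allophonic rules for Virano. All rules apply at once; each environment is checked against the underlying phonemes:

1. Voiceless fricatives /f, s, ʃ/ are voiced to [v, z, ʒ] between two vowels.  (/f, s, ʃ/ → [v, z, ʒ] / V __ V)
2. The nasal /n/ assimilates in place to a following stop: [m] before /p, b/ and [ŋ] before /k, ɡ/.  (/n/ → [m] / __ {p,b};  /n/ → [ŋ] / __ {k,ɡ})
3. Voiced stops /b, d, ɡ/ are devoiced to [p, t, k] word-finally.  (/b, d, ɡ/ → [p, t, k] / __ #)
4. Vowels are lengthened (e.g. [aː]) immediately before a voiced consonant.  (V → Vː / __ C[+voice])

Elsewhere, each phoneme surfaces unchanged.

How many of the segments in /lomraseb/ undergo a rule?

4

Segments that undergo a rule: /o/ → [oː] (rule 4); /s/ → [z] (rule 1); /e/ → [eː] (rule 4); /b/ → [p] (rule 3).
All other segments surface unchanged.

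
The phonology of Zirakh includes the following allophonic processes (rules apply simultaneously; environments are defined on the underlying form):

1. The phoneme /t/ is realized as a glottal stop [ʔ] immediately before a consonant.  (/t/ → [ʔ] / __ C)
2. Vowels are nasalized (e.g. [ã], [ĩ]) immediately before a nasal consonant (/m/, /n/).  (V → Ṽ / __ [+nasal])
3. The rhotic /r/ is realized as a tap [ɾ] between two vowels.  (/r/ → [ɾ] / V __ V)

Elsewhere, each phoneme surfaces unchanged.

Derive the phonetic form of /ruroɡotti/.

/r/ (word-initial) is in the target of rule 3 but the environment (between two vowels) is not met → [r].
/u/ (between /r/ and /r/) is in the target of rule 2 but the environment (before a nasal consonant) is not met → [u].
Rule 3 applies to /r/ (between /u/ and /o/: between two vowels) → [ɾ].
/o/ — between /r/ and /ɡ/; rule 2 does not apply here → [o].
/o/ (between /ɡ/ and /t/) is in the target of rule 2 but the environment (before a nasal consonant) is not met → [o].
/t/ meets the environment for rule 1 (immediately before a consonant) → [ʔ].
/t/ (between /t/ and /i/): rule 1 targets it, but not immediately before a consonant → unchanged [t].
/i/ (word-final) is in the target of rule 2 but the environment (before a nasal consonant) is not met → [i].

[ruɾoɡoʔti]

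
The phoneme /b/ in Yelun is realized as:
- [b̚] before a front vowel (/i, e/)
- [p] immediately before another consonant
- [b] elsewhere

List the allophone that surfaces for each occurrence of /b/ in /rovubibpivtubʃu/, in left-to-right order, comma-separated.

Occurrence 1 (position 5): before a front vowel (/i, e/) → [b̚].
Occurrence 2 (position 7): immediately before another consonant → [p].
Occurrence 3 (position 13): immediately before another consonant → [p].

[b̚], [p], [p]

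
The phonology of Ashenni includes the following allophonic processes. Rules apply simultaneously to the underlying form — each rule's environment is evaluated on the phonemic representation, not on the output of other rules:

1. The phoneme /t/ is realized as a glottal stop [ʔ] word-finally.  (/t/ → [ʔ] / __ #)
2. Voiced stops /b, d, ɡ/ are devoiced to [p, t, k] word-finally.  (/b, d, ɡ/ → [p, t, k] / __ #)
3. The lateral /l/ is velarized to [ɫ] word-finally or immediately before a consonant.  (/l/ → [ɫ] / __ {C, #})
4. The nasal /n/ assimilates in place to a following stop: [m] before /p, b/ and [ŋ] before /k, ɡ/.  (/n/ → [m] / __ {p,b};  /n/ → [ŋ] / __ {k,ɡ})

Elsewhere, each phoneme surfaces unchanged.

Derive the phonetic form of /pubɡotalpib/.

[pubɡotaɫpip]

/p/ (word-initial) is unaffected → [p].
/u/ (between /p/ and /b/) is unaffected → [u].
/b/ (between /u/ and /ɡ/) fails the environment for rule 2, so it stays [b].
/ɡ/ (between /b/ and /o/) is in the target of rule 2 but the environment (word-finally) is not met → [ɡ].
/o/ (between /ɡ/ and /t/): no rule targets it → [o].
/t/ — between /o/ and /a/; rule 1 does not apply here → [t].
/a/ (between /t/ and /l/) is unaffected → [a].
/l/ — between /a/ and /p/, word-finally or immediately before a consonant — surfaces as [ɫ] (rule 3).
/p/ — not in any rule's target class → [p].
/i/ — not in any rule's target class → [i].
/b/ — word-final, word-finally — surfaces as [p] (rule 2).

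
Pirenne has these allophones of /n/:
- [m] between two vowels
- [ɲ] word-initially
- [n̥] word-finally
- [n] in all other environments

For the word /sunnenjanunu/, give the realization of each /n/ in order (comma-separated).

Occurrence 1 (position 3): no conditioning environment matches → elsewhere allophone [n].
Occurrence 2 (position 4): no conditioning environment matches → elsewhere allophone [n].
Occurrence 3 (position 6): no conditioning environment matches → elsewhere allophone [n].
Occurrence 4 (position 9): between two vowels → [m].
Occurrence 5 (position 11): between two vowels → [m].

[n], [n], [n], [m], [m]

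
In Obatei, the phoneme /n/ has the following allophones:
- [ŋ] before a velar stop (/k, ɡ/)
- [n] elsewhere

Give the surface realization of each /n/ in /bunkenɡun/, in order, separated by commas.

Occurrence 1 (position 3): before a velar stop → [ŋ].
Occurrence 2 (position 6): before a velar stop → [ŋ].
Occurrence 3 (position 9): no conditioning environment matches → elsewhere allophone [n].

[ŋ], [ŋ], [n]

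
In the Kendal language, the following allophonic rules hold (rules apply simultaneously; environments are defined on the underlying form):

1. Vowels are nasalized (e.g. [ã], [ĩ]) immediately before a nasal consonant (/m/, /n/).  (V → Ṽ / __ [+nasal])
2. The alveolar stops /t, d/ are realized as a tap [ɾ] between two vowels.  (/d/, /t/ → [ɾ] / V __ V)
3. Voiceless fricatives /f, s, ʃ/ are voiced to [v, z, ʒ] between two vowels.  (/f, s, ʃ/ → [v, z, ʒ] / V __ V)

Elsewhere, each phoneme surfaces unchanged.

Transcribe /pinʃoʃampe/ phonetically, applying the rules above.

/i/ (between /p/ and /n/): before a nasal consonant, so rule 1 applies → [ĩ].
/ʃ/ — between /n/ and /o/; rule 3 does not apply here → [ʃ].
/o/ (between /ʃ/ and /ʃ/) is in the target of rule 1 but the environment (before a nasal consonant) is not met → [o].
/ʃ/ (between /o/ and /a/) occurs between two vowels → [ʒ] by rule 3.
/a/ (between /ʃ/ and /m/): before a nasal consonant, so rule 1 applies → [ã].
/e/ — word-final; rule 1 does not apply here → [e].

[pĩnʃoʒãmpe]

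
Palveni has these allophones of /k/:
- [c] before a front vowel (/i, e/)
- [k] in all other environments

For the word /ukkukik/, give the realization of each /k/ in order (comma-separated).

[k], [k], [c], [k]

Occurrence 1 (position 2): no conditioning environment matches → elsewhere allophone [k].
Occurrence 2 (position 3): no conditioning environment matches → elsewhere allophone [k].
Occurrence 3 (position 5): before a front vowel → [c].
Occurrence 4 (position 7): no conditioning environment matches → elsewhere allophone [k].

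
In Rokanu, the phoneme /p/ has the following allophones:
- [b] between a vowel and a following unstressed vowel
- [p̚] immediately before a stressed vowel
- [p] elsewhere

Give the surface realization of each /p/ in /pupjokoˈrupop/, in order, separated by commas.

Occurrence 1 (position 1): no conditioning environment matches → elsewhere allophone [p].
Occurrence 2 (position 3): no conditioning environment matches → elsewhere allophone [p].
Occurrence 3 (position 10): between a vowel and a following unstressed vowel → [b].
Occurrence 4 (position 12): no conditioning environment matches → elsewhere allophone [p].

[p], [p], [b], [p]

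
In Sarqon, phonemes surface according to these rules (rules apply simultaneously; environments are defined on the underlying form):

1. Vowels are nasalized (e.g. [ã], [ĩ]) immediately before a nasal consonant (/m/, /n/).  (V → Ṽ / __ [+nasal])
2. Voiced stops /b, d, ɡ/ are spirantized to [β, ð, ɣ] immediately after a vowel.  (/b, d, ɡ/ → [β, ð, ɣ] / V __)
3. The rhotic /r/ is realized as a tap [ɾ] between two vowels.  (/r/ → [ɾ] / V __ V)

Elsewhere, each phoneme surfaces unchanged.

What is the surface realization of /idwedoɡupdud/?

/i/ (word-initial): rule 1 targets it, but not before a nasal consonant → unchanged [i].
/d/ meets the environment for rule 2 (immediately after a vowel) → [ð].
/w/ stays [w].
/e/ (between /w/ and /d/): rule 1 targets it, but not before a nasal consonant → unchanged [e].
/d/ (between /e/ and /o/): immediately after a vowel, so rule 2 applies → [ð].
/o/ (between /d/ and /ɡ/) is in the target of rule 1 but the environment (before a nasal consonant) is not met → [o].
/ɡ/ — between /o/ and /u/, immediately after a vowel — surfaces as [ɣ] (rule 2).
/u/ (between /ɡ/ and /p/) is in the target of rule 1 but the environment (before a nasal consonant) is not met → [u].
/p/ stays [p].
/d/ — between /p/ and /u/; rule 2 does not apply here → [d].
/u/ (between /d/ and /d/): rule 1 targets it, but not before a nasal consonant → unchanged [u].
/d/ meets the environment for rule 2 (immediately after a vowel) → [ð].

[iðweðoɣupduð]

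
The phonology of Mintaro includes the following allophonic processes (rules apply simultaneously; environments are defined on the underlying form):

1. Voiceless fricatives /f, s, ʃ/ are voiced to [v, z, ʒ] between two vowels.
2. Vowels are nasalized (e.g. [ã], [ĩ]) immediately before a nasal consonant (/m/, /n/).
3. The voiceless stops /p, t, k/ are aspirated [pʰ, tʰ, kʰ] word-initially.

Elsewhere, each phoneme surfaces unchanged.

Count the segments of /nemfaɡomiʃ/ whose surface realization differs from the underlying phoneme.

2

Segments that undergo a rule: /e/ → [ẽ] (rule 2); /o/ → [õ] (rule 2).
All other segments surface unchanged.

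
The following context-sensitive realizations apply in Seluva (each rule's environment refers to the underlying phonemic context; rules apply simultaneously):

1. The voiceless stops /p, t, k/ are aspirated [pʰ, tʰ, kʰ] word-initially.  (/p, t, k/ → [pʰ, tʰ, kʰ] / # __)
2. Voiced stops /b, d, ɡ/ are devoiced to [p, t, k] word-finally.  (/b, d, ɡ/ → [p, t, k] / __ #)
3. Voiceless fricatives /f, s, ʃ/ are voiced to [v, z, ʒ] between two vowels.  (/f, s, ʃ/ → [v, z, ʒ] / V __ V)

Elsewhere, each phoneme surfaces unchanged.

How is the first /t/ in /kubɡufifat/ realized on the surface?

[t]

/t/ (word-final): rule 1 targets it, but not word-initially → unchanged [t].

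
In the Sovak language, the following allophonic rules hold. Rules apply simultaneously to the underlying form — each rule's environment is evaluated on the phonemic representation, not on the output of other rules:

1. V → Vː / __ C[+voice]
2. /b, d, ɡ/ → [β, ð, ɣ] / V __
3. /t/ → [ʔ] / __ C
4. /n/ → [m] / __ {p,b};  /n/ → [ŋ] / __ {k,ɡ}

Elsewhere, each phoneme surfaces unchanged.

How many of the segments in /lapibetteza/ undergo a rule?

4

Segments that undergo a rule: /i/ → [iː] (rule 1); /b/ → [β] (rule 2); /t/ → [ʔ] (rule 3); /e/ → [eː] (rule 1).
All other segments surface unchanged.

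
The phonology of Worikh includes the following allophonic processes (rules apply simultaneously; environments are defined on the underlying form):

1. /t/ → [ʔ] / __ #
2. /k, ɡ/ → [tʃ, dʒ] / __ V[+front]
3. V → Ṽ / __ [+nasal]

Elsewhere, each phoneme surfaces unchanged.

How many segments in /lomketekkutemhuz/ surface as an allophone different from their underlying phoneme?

Segments that undergo a rule: /o/ → [õ] (rule 3); /k/ → [tʃ] (rule 2); /e/ → [ẽ] (rule 3).
All other segments surface unchanged.

3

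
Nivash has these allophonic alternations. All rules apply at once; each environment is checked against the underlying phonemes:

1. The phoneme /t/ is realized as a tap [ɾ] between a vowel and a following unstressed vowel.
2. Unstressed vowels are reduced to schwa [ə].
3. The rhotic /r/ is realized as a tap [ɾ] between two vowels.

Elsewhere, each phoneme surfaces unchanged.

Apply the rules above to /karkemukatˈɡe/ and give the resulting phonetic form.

/k/ — not in any rule's target class → [k].
/a/ (between /k/ and /r/) occurs in an unstressed syllable → [ə] by rule 2.
/r/ (between /a/ and /k/) fails the environment for rule 3, so it stays [r].
/k/ (between /r/ and /e/): no rule targets it → [k].
/e/ meets the environment for rule 2 (in an unstressed syllable) → [ə].
/m/ (between /e/ and /u/) is unaffected → [m].
/u/ (between /m/ and /k/) occurs in an unstressed syllable → [ə] by rule 2.
/k/ (between /u/ and /a/): no rule targets it → [k].
/a/ meets the environment for rule 2 (in an unstressed syllable) → [ə].
/t/ (between /a/ and /ɡ/) is in the target of rule 1 but the environment (between a vowel and a following unstressed vowel) is not met → [t].
/ɡ/ (between /t/ and /e/): no rule targets it → [ɡ].
/e/ (word-final) is in the target of rule 2 but the environment (in an unstressed syllable) is not met → [e].

[kərkəməkətˈɡe]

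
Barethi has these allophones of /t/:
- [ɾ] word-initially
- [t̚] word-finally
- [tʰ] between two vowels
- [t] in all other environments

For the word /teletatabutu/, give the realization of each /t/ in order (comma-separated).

Occurrence 1 (position 1): word-initially → [ɾ].
Occurrence 2 (position 5): between two vowels → [tʰ].
Occurrence 3 (position 7): between two vowels → [tʰ].
Occurrence 4 (position 11): between two vowels → [tʰ].

[ɾ], [tʰ], [tʰ], [tʰ]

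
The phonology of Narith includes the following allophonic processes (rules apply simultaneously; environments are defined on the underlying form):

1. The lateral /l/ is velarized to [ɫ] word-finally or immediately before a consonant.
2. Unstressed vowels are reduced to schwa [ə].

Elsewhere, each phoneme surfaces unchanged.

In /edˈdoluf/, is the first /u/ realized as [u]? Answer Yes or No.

Rule 2 applies to /u/ (between /l/ and /f/: in an unstressed syllable) → [ə].
The actual realization is [ə], not [u].

No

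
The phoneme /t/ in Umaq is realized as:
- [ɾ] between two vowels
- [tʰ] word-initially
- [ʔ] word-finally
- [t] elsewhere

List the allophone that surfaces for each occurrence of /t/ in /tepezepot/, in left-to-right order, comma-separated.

Occurrence 1 (position 1): word-initially → [tʰ].
Occurrence 2 (position 9): word-finally → [ʔ].

[tʰ], [ʔ]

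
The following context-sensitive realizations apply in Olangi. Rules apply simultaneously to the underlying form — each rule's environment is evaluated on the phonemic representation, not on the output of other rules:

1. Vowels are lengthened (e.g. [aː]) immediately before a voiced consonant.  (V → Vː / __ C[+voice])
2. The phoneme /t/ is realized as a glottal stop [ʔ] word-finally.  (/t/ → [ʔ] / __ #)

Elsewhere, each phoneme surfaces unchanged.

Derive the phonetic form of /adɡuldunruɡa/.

Rule 1 applies to /a/ (word-initial: before a voiced consonant) → [aː].
/d/ — not in any rule's target class → [d].
/ɡ/ stays [ɡ].
/u/ meets the environment for rule 1 (before a voiced consonant) → [uː].
/l/ (between /u/ and /d/): no rule targets it → [l].
/d/ stays [d].
Rule 1 applies to /u/ (between /d/ and /n/: before a voiced consonant) → [uː].
/n/ stays [n].
/r/ (between /n/ and /u/) is unaffected → [r].
/u/ (between /r/ and /ɡ/) occurs before a voiced consonant → [uː] by rule 1.
/ɡ/ (between /u/ and /a/) is unaffected → [ɡ].
/a/ (word-final) is in the target of rule 1 but the environment (before a voiced consonant) is not met → [a].

[aːdɡuːlduːnruːɡa]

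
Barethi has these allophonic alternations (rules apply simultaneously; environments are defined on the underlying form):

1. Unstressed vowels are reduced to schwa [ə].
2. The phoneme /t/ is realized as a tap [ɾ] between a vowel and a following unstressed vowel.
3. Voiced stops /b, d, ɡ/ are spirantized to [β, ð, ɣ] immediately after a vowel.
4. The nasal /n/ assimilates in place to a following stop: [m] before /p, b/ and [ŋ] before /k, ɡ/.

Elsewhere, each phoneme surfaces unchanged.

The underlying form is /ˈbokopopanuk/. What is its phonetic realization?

/b/ (word-initial) fails the environment for rule 3, so it stays [b].
/o/ — between /b/ and /k/; rule 1 does not apply here → [o].
/k/ (between /o/ and /o/): no rule targets it → [k].
/o/ (between /k/ and /p/): in an unstressed syllable, so rule 1 applies → [ə].
/p/ — not in any rule's target class → [p].
/o/ — between /p/ and /p/, in an unstressed syllable — surfaces as [ə] (rule 1).
/p/ (between /o/ and /a/): no rule targets it → [p].
/a/ meets the environment for rule 1 (in an unstressed syllable) → [ə].
/n/ — between /a/ and /u/; rule 4 does not apply here → [n].
/u/ meets the environment for rule 1 (in an unstressed syllable) → [ə].
/k/ — not in any rule's target class → [k].

[ˈbokəpəpənək]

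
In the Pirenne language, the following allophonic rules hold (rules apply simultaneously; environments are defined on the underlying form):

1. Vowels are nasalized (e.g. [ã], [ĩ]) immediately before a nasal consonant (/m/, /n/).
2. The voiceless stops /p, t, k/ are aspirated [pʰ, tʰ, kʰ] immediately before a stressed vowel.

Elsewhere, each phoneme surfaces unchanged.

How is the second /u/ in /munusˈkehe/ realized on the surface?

[u]

/u/ — between /n/ and /s/; rule 1 does not apply here → [u].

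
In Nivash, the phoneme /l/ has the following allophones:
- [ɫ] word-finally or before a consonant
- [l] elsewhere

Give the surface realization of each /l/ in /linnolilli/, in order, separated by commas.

[l], [l], [ɫ], [l]

Occurrence 1 (position 1): no conditioning environment matches → elsewhere allophone [l].
Occurrence 2 (position 6): no conditioning environment matches → elsewhere allophone [l].
Occurrence 3 (position 8): word-finally or before a consonant → [ɫ].
Occurrence 4 (position 9): no conditioning environment matches → elsewhere allophone [l].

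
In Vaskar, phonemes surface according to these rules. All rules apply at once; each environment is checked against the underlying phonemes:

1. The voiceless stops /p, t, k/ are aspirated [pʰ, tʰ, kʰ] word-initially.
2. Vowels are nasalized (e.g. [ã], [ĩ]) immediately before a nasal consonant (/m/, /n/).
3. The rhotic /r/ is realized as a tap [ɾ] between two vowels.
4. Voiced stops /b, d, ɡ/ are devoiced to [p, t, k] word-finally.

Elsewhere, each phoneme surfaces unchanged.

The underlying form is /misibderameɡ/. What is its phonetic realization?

[misibdeɾãmek]

/m/ (word-initial): no rule targets it → [m].
/i/ (between /m/ and /s/): rule 2 targets it, but not before a nasal consonant → unchanged [i].
/s/ (between /i/ and /i/) is unaffected → [s].
/i/ (between /s/ and /b/) fails the environment for rule 2, so it stays [i].
/b/ — between /i/ and /d/; rule 4 does not apply here → [b].
/d/ (between /b/ and /e/) fails the environment for rule 4, so it stays [d].
/e/ (between /d/ and /r/) is in the target of rule 2 but the environment (before a nasal consonant) is not met → [e].
/r/ (between /e/ and /a/): between two vowels, so rule 3 applies → [ɾ].
/a/ — between /r/ and /m/, before a nasal consonant — surfaces as [ã] (rule 2).
/m/ — not in any rule's target class → [m].
/e/ (between /m/ and /ɡ/) is in the target of rule 2 but the environment (before a nasal consonant) is not met → [e].
/ɡ/ — word-final, word-finally — surfaces as [k] (rule 4).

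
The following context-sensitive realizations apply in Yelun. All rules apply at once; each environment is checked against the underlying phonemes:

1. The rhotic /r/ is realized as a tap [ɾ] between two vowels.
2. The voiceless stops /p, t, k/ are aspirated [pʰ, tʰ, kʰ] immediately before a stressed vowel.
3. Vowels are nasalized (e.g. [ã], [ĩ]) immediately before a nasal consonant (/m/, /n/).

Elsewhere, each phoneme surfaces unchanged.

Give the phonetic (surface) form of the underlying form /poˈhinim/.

/p/ (word-initial): rule 2 targets it, but not immediately before a stressed vowel → unchanged [p].
/o/ (between /p/ and /h/) is in the target of rule 3 but the environment (before a nasal consonant) is not met → [o].
/h/ — not in any rule's target class → [h].
/i/ (between /h/ and /n/) occurs before a nasal consonant → [ĩ] by rule 3.
/n/ (between /i/ and /i/) is unaffected → [n].
/i/ meets the environment for rule 3 (before a nasal consonant) → [ĩ].
/m/ — not in any rule's target class → [m].

[poˈhĩnĩm]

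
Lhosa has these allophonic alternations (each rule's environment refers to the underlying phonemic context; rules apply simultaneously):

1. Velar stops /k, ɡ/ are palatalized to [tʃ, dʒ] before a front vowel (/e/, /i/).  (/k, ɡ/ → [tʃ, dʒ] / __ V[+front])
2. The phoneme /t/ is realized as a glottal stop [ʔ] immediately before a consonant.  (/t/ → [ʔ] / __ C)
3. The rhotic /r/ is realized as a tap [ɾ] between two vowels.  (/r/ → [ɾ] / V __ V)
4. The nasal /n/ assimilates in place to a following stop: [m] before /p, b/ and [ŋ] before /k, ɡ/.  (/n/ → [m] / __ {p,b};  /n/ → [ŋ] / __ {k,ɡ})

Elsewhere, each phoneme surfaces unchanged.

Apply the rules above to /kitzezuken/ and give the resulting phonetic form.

[tʃiʔzezutʃen]

/k/ meets the environment for rule 1 (before a front vowel) → [tʃ].
/t/ (between /i/ and /z/) occurs immediately before a consonant → [ʔ] by rule 2.
/k/ (between /u/ and /e/): before a front vowel, so rule 1 applies → [tʃ].
/n/ — word-final; rule 4 does not apply here → [n].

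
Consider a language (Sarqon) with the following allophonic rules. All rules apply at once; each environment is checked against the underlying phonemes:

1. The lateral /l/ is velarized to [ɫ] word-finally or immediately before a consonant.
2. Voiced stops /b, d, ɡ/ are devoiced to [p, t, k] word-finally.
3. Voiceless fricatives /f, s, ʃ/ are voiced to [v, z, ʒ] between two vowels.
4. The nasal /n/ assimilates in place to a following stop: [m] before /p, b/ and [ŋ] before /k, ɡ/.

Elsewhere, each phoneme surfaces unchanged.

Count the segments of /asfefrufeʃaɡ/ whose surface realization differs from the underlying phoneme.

Segments that undergo a rule: /f/ → [v] (rule 3); /ʃ/ → [ʒ] (rule 3); /ɡ/ → [k] (rule 2).
All other segments surface unchanged.

3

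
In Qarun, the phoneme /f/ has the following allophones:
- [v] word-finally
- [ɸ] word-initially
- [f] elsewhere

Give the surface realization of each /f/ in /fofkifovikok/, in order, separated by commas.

Occurrence 1 (position 1): word-initially → [ɸ].
Occurrence 2 (position 3): no conditioning environment matches → elsewhere allophone [f].
Occurrence 3 (position 6): no conditioning environment matches → elsewhere allophone [f].

[ɸ], [f], [f]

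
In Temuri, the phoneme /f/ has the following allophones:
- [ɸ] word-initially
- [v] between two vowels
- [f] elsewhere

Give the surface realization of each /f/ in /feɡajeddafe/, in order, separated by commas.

Occurrence 1 (position 1): word-initially → [ɸ].
Occurrence 2 (position 10): between two vowels → [v].

[ɸ], [v]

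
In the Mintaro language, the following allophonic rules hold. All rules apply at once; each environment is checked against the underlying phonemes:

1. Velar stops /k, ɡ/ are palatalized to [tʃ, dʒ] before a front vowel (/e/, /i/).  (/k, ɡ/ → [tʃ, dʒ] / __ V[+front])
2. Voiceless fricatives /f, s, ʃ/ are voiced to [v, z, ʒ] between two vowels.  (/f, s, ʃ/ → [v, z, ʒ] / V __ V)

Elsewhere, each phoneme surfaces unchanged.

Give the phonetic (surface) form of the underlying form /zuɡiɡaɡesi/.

/z/ (word-initial) is unaffected → [z].
/u/ (between /z/ and /ɡ/) is unaffected → [u].
/ɡ/ (between /u/ and /i/): before a front vowel, so rule 1 applies → [dʒ].
/i/ (between /ɡ/ and /ɡ/) is unaffected → [i].
/ɡ/ (between /i/ and /a/): rule 1 targets it, but not before a front vowel → unchanged [ɡ].
/a/ — not in any rule's target class → [a].
/ɡ/ — between /a/ and /e/, before a front vowel — surfaces as [dʒ] (rule 1).
/e/ (between /ɡ/ and /s/): no rule targets it → [e].
Rule 2 applies to /s/ (between /e/ and /i/: between two vowels) → [z].
/i/ stays [i].

[zudʒiɡadʒezi]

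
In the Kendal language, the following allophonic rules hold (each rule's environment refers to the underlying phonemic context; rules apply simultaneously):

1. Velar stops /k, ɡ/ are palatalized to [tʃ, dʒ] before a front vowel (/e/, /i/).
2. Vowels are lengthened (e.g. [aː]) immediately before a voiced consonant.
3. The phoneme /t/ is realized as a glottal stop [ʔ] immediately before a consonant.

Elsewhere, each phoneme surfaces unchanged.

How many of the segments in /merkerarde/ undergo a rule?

4

Segments that undergo a rule: /e/ → [eː] (rule 2); /k/ → [tʃ] (rule 1); /e/ → [eː] (rule 2); /a/ → [aː] (rule 2).
All other segments surface unchanged.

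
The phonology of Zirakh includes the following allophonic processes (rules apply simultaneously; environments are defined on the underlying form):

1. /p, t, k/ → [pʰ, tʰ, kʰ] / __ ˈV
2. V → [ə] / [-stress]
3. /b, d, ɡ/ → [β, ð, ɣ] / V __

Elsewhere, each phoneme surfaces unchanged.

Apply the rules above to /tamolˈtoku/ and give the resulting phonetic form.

/t/ (word-initial): rule 1 targets it, but not immediately before a stressed vowel → unchanged [t].
Rule 2 applies to /a/ (between /t/ and /m/: in an unstressed syllable) → [ə].
/m/ (between /a/ and /o/): no rule targets it → [m].
/o/ (between /m/ and /l/) occurs in an unstressed syllable → [ə] by rule 2.
/l/ — not in any rule's target class → [l].
/t/ — between /l/ and /o/, immediately before a stressed vowel — surfaces as [tʰ] (rule 1).
/o/ (between /t/ and /k/) fails the environment for rule 2, so it stays [o].
/k/ (between /o/ and /u/): rule 1 targets it, but not immediately before a stressed vowel → unchanged [k].
/u/ meets the environment for rule 2 (in an unstressed syllable) → [ə].

[təməlˈtʰokə]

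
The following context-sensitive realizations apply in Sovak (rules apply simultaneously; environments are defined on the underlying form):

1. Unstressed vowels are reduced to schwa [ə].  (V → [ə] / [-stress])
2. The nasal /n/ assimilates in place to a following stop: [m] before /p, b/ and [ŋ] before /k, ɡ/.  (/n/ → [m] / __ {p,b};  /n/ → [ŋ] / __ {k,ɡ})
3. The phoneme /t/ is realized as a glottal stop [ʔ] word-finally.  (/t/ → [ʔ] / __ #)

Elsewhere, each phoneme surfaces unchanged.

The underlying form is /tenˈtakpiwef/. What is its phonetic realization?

/t/ (word-initial) fails the environment for rule 3, so it stays [t].
Rule 1 applies to /e/ (between /t/ and /n/: in an unstressed syllable) → [ə].
/n/ (between /e/ and /t/): rule 2 targets it, but not before a labial or velar stop → unchanged [n].
/t/ (between /n/ and /a/) fails the environment for rule 3, so it stays [t].
/a/ — between /t/ and /k/; rule 1 does not apply here → [a].
/i/ meets the environment for rule 1 (in an unstressed syllable) → [ə].
Rule 1 applies to /e/ (between /w/ and /f/: in an unstressed syllable) → [ə].

[tənˈtakpəwəf]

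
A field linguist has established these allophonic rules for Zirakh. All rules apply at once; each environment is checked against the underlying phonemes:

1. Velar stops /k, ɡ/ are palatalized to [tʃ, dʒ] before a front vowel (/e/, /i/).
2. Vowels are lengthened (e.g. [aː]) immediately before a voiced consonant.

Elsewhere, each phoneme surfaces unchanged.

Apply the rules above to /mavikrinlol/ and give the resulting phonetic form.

/m/ (word-initial) is unaffected → [m].
/a/ (between /m/ and /v/): before a voiced consonant, so rule 2 applies → [aː].
/v/ (between /a/ and /i/): no rule targets it → [v].
/i/ (between /v/ and /k/) fails the environment for rule 2, so it stays [i].
/k/ (between /i/ and /r/): rule 1 targets it, but not before a front vowel → unchanged [k].
/r/ stays [r].
Rule 2 applies to /i/ (between /r/ and /n/: before a voiced consonant) → [iː].
/n/ stays [n].
/l/ — not in any rule's target class → [l].
/o/ meets the environment for rule 2 (before a voiced consonant) → [oː].
/l/ — not in any rule's target class → [l].

[maːvikriːnloːl]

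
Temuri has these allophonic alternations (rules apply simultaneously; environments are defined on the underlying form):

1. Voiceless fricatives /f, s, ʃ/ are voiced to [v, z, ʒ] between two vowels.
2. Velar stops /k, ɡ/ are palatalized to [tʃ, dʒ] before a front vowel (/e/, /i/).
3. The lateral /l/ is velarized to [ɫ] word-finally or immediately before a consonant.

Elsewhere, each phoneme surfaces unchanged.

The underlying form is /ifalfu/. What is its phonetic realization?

[ivaɫfu]

/f/ (between /i/ and /a/) occurs between two vowels → [v] by rule 1.
/l/ meets the environment for rule 3 (word-finally or immediately before a consonant) → [ɫ].
/f/ (between /l/ and /u/): rule 1 targets it, but not between two vowels → unchanged [f].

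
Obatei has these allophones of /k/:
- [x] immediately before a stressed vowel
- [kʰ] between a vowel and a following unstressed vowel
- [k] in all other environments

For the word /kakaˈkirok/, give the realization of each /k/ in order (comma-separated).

Occurrence 1 (position 1): no conditioning environment matches → elsewhere allophone [k].
Occurrence 2 (position 3): between a vowel and a following unstressed vowel → [kʰ].
Occurrence 3 (position 5): immediately before a stressed vowel → [x].
Occurrence 4 (position 9): no conditioning environment matches → elsewhere allophone [k].

[k], [kʰ], [x], [k]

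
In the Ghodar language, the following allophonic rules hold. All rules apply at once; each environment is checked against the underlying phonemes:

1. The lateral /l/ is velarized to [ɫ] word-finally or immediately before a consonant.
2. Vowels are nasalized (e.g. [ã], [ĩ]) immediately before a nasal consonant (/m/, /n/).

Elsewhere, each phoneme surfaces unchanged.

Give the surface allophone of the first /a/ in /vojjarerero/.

/a/ (between /j/ and /r/) fails the environment for rule 2, so it stays [a].

[a]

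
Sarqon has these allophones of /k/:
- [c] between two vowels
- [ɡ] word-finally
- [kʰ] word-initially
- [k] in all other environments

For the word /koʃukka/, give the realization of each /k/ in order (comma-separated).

[kʰ], [k], [k]

Occurrence 1 (position 1): word-initially → [kʰ].
Occurrence 2 (position 5): no conditioning environment matches → elsewhere allophone [k].
Occurrence 3 (position 6): no conditioning environment matches → elsewhere allophone [k].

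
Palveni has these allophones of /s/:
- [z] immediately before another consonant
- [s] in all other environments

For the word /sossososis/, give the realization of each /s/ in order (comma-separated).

Occurrence 1 (position 1): no conditioning environment matches → elsewhere allophone [s].
Occurrence 2 (position 3): immediately before another consonant → [z].
Occurrence 3 (position 4): no conditioning environment matches → elsewhere allophone [s].
Occurrence 4 (position 6): no conditioning environment matches → elsewhere allophone [s].
Occurrence 5 (position 8): no conditioning environment matches → elsewhere allophone [s].
Occurrence 6 (position 10): no conditioning environment matches → elsewhere allophone [s].

[s], [z], [s], [s], [s], [s]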